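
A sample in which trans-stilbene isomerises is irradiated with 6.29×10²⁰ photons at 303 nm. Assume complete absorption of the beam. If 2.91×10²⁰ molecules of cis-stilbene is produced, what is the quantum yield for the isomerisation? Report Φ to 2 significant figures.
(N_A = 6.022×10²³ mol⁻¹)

Product: 2.91×10²⁰ / 6.022×10²³ = 4.832×10⁻⁴ mol.
Moles of photons: 6.29×10²⁰ / 6.022×10²³ = 0.001045 mol.
Φ = 4.832×10⁻⁴ mol / 0.001045 mol photons = 0.46.

Φ = 0.46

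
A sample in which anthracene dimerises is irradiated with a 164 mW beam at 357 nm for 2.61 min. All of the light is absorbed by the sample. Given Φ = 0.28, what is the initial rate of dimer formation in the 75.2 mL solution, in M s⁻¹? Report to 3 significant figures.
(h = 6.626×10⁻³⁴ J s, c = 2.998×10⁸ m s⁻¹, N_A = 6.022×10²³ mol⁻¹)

Photon energy at 357 nm: hc/λ = (6.626×10⁻³⁴)(2.998×10⁸)/(357×10⁻⁹) = 5.564×10⁻¹⁹ J.
Energy delivered: (164 mW)(156.6 s) = 25.68 J.
Photons incident: 25.68 / 5.564×10⁻¹⁹ = 4.615×10¹⁹, i.e. 4.615×10¹⁹/6.022×10²³ = 7.664×10⁻⁵ mol.
Product formed: 0.28 × 7.664×10⁻⁵ = 2.146×10⁻⁵ mol.
Rate: 2.146×10⁻⁵ mol / (156.6 s × 0.0752 L) = 1.82×10⁻⁶ M s⁻¹.

1.82×10⁻⁶ M s⁻¹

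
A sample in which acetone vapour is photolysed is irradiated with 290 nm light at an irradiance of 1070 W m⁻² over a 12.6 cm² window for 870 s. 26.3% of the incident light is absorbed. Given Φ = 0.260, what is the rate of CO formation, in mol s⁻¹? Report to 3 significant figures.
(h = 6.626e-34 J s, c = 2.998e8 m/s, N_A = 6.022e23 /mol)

Photon energy at 290 nm: hc/λ = (6.626e-34)(2.998e8)/(290e-9) = 6.850e-19 J.
Energy delivered: (1070 W m⁻²)(12.6e-4 m²)(870 s) = 1173 J.
Photons incident: 1173 / 6.850e-19 = 1.712e21, i.e. 1.712e21/6.022e23 = 0.002843 mol.
Photons absorbed: 0.263 × 0.002843 = 7.477e-4 mol.
Product formed: 0.260 × 7.477e-4 = 1.944e-4 mol.
Rate: 1.944e-4 / 870 s = 2.23e-7 mol s⁻¹.

2.23e-7 mol s⁻¹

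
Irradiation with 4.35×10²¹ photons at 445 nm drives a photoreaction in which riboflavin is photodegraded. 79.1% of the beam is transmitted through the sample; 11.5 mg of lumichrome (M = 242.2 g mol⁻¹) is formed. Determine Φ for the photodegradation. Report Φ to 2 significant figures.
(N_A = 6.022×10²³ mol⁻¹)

Φ = 0.031

Product: 11.5 mg / 242.2 g mol⁻¹ = 4.748×10⁻⁵ mol.
Moles of photons: 4.35×10²¹ / 6.022×10²³ = 0.007224 mol.
Fraction absorbed: 1 − 79.1/100 = 0.2090.
Photons absorbed: 0.2090 × 0.007224 = 0.001510 mol.
Φ = 4.748×10⁻⁵ mol / 0.001510 mol photons = 0.031.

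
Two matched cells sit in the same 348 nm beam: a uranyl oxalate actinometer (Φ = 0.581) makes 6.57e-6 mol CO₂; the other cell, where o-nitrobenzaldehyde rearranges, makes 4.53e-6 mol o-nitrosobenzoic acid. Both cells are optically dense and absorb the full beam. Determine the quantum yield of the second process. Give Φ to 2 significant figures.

Photons absorbed by the actinometer: 6.57e-6 / 0.581 = 1.131e-5 mol.
Φ(unknown) = 4.53e-6 / 1.131e-5 = 0.40.

Φ = 0.40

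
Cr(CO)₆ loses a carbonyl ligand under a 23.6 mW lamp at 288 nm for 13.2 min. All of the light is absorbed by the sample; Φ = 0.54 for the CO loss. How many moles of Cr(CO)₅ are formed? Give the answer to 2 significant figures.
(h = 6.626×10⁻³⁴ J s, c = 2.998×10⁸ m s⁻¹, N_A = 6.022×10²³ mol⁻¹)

2.4×10⁻⁵ mol

Photon energy at 288 nm: hc/λ = (6.626×10⁻³⁴)(2.998×10⁸)/(288×10⁻⁹) = 6.897×10⁻¹⁹ J.
Energy delivered: (23.6 mW)(792 s) = 18.69 J.
Photons incident: 18.69 / 6.897×10⁻¹⁹ = 2.710×10¹⁹, i.e. 2.710×10¹⁹/6.022×10²³ = 4.500×10⁻⁵ mol.
Product: Φ × n_abs = 0.54 × 4.500×10⁻⁵ = 2.430×10⁻⁵ mol.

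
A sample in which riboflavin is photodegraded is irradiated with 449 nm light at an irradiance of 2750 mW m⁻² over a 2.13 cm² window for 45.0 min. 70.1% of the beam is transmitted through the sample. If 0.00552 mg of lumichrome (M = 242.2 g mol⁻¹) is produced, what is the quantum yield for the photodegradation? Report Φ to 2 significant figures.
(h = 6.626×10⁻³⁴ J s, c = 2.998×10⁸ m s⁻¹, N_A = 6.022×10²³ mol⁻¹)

Product: 0.00552 mg / 242.2 g mol⁻¹ = 2.279×10⁻⁸ mol.
Photon energy at 449 nm: hc/λ = (6.626×10⁻³⁴)(2.998×10⁸)/(449×10⁻⁹) = 4.424×10⁻¹⁹ J.
Energy delivered: (2750 mW m⁻²)(2.13×10⁻⁴ m²)(2700 s) = 1.582 J.
Photons incident: 1.582 / 4.424×10⁻¹⁹ = 3.576×10¹⁸, i.e. 3.576×10¹⁸/6.022×10²³ = 5.938×10⁻⁶ mol.
Fraction absorbed: 1 − 70.1/100 = 0.2990.
Photons absorbed: 0.2990 × 5.938×10⁻⁶ = 1.775×10⁻⁶ mol.
Φ = 2.279×10⁻⁸ mol / 1.775×10⁻⁶ mol photons = 0.013.

Φ = 0.013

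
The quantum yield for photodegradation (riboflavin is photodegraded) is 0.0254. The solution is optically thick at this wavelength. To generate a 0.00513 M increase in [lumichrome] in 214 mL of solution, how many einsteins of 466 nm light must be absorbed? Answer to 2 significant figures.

Product: (0.00513 M)(0.214 L) = 0.001098 mol.
Photons that must be absorbed: 0.001098 / 0.0254 = 0.04323 mol.

0.043 einstein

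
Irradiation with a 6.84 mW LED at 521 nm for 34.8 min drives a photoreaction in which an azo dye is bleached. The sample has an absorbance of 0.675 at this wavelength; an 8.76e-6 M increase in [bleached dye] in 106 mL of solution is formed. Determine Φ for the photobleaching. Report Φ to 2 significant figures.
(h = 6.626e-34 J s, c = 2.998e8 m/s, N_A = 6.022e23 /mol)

Φ = 0.019

Product: (8.76e-6 M)(0.106 L) = 9.286e-7 mol.
Photon energy at 521 nm: hc/λ = (6.626e-34)(2.998e8)/(521e-9) = 3.813e-19 J.
Energy delivered: (6.84 mW)(2088 s) = 14.28 J.
Photons incident: 14.28 / 3.813e-19 = 3.745e19, i.e. 3.745e19/6.022e23 = 6.219e-5 mol.
Fraction absorbed: 1 − 10^(−0.675) = 0.7887.
Photons absorbed: 0.7887 × 6.219e-5 = 4.905e-5 mol.
Φ = 9.286e-7 mol / 4.905e-5 mol photons = 0.019.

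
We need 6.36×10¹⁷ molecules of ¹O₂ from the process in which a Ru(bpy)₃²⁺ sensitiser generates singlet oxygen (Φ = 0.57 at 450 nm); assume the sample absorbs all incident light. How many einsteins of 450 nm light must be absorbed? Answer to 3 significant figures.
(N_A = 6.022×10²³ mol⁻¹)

Product: 6.36×10¹⁷ / 6.022×10²³ = 1.056×10⁻⁶ mol.
Photons that must be absorbed: 1.056×10⁻⁶ / 0.57 = 1.853×10⁻⁶ mol.

1.85×10⁻⁶ einstein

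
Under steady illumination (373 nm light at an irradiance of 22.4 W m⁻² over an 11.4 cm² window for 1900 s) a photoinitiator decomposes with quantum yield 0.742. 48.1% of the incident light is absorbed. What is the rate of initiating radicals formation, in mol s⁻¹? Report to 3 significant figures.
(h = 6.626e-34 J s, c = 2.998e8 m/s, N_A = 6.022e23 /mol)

2.84e-8 mol s⁻¹

Photon energy at 373 nm: hc/λ = (6.626e-34)(2.998e8)/(373e-9) = 5.326e-19 J.
Energy delivered: (22.4 W m⁻²)(11.4e-4 m²)(1900 s) = 48.52 J.
Photons incident: 48.52 / 5.326e-19 = 9.110e19, i.e. 9.110e19/6.022e23 = 1.513e-4 mol.
Photons absorbed: 0.481 × 1.513e-4 = 7.278e-5 mol.
Product formed: 0.742 × 7.278e-5 = 5.400e-5 mol.
Rate: 5.400e-5 / 1900 s = 2.84e-8 mol s⁻¹.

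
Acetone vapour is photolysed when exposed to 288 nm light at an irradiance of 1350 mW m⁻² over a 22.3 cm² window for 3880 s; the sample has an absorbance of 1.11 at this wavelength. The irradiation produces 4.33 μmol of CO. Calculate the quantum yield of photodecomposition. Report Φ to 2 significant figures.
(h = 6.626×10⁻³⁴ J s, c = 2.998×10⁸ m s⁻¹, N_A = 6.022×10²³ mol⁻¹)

Product: 4.33 μmol = 4.33×10⁻⁶ mol.
Photon energy at 288 nm: hc/λ = (6.626×10⁻³⁴)(2.998×10⁸)/(288×10⁻⁹) = 6.897×10⁻¹⁹ J.
Energy delivered: (1350 mW m⁻²)(22.3×10⁻⁴ m²)(3880 s) = 11.68 J.
Photons incident: 11.68 / 6.897×10⁻¹⁹ = 1.693×10¹⁹, i.e. 1.693×10¹⁹/6.022×10²³ = 2.811×10⁻⁵ mol.
Fraction absorbed: 1 − 10^(−1.11) = 0.9224.
Photons absorbed: 0.9224 × 2.811×10⁻⁵ = 2.593×10⁻⁵ mol.
Φ = 4.33×10⁻⁶ mol / 2.593×10⁻⁵ mol photons = 0.17.

Φ = 0.17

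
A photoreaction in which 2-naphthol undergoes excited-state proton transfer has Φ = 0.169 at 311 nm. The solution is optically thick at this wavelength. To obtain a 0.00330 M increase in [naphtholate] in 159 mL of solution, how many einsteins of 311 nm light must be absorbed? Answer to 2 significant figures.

Product: (0.00330 M)(0.159 L) = 5.247×10⁻⁴ mol.
Photons that must be absorbed: 5.247×10⁻⁴ / 0.169 = 0.003105 mol.

0.0031 einstein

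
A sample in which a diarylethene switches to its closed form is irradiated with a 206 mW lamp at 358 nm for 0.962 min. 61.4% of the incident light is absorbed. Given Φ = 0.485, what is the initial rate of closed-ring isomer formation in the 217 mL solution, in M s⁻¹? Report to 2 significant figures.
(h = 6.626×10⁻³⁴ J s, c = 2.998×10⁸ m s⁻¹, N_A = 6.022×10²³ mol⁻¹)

8.5×10⁻⁷ M s⁻¹

Photon energy at 358 nm: hc/λ = (6.626×10⁻³⁴)(2.998×10⁸)/(358×10⁻⁹) = 5.549×10⁻¹⁹ J.
Energy delivered: (206 mW)(57.72 s) = 11.89 J.
Photons incident: 11.89 / 5.549×10⁻¹⁹ = 2.143×10¹⁹, i.e. 2.143×10¹⁹/6.022×10²³ = 3.559×10⁻⁵ mol.
Photons absorbed: 0.614 × 3.559×10⁻⁵ = 2.185×10⁻⁵ mol.
Product formed: 0.485 × 2.185×10⁻⁵ = 1.060×10⁻⁵ mol.
Rate: 1.060×10⁻⁵ mol / (57.72 s × 0.217 L) = 8.5×10⁻⁷ M s⁻¹.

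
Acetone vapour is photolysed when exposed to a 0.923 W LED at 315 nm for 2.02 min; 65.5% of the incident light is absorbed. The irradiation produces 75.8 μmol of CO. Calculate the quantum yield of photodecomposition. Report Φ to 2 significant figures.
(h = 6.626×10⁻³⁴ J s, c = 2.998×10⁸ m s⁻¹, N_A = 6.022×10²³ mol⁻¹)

Φ = 0.39

Product: 75.8 μmol = 7.58×10⁻⁵ mol.
Photon energy at 315 nm: hc/λ = (6.626×10⁻³⁴)(2.998×10⁸)/(315×10⁻⁹) = 6.306×10⁻¹⁹ J.
Energy delivered: (0.923 W)(121.2 s) = 111.9 J.
Photons incident: 111.9 / 6.306×10⁻¹⁹ = 1.775×10²⁰, i.e. 1.775×10²⁰/6.022×10²³ = 2.948×10⁻⁴ mol.
Photons absorbed: 0.655 × 2.948×10⁻⁴ = 1.931×10⁻⁴ mol.
Φ = 7.58×10⁻⁵ mol / 1.931×10⁻⁴ mol photons = 0.39.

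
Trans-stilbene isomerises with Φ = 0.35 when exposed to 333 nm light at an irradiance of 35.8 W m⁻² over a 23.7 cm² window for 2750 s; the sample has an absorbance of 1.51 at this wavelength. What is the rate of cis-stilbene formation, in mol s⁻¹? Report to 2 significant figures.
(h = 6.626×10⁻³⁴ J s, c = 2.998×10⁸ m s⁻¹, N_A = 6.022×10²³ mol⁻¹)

8.0×10⁻⁸ mol s⁻¹

Photon energy at 333 nm: hc/λ = (6.626×10⁻³⁴)(2.998×10⁸)/(333×10⁻⁹) = 5.965×10⁻¹⁹ J.
Energy delivered: (35.8 W m⁻²)(23.7×10⁻⁴ m²)(2750 s) = 233.3 J.
Photons incident: 233.3 / 5.965×10⁻¹⁹ = 3.911×10²⁰, i.e. 3.911×10²⁰/6.022×10²³ = 6.495×10⁻⁴ mol.
Fraction absorbed: 1 − 10^(−1.51) = 0.9691.
Photons absorbed: 0.9691 × 6.495×10⁻⁴ = 6.294×10⁻⁴ mol.
Product formed: 0.35 × 6.294×10⁻⁴ = 2.203×10⁻⁴ mol.
Rate: 2.203×10⁻⁴ / 2750 s = 8.0×10⁻⁸ mol s⁻¹.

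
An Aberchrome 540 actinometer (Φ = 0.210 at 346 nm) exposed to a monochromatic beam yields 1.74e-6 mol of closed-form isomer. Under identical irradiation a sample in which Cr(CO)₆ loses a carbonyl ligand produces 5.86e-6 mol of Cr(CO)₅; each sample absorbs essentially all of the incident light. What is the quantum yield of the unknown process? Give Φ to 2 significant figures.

Φ = 0.71

Photons absorbed by the actinometer: 1.74e-6 / 0.210 = 8.286e-6 mol.
Φ(unknown) = 5.86e-6 / 8.286e-6 = 0.71.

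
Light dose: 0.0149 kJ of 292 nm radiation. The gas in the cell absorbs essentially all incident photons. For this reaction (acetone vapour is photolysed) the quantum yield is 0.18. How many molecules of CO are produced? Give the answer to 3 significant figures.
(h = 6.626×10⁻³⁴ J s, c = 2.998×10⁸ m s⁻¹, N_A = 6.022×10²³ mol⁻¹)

3.94×10¹⁸ molecules

Photon energy at 292 nm: hc/λ = (6.626×10⁻³⁴)(2.998×10⁸)/(292×10⁻⁹) = 6.803×10⁻¹⁹ J.
Incident energy: 0.0149 kJ = 14.9 J.
Photons incident: 14.9 / 6.803×10⁻¹⁹ = 2.190×10¹⁹, i.e. 2.190×10¹⁹/6.022×10²³ = 3.637×10⁻⁵ mol.
Product: Φ × n_abs = 0.18 × 3.637×10⁻⁵ = 6.547×10⁻⁶ mol.
As a count: 6.547×10⁻⁶ × 6.022×10²³ = 3.94×10¹⁸.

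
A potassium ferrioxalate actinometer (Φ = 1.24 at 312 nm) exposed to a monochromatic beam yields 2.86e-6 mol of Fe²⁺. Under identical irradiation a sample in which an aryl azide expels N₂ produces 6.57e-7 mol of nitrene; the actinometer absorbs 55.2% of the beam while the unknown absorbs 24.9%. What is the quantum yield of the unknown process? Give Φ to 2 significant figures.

Φ = 0.63

Photons absorbed by the actinometer: 2.86e-6 / 1.24 = 2.306e-6 mol.
Incident flux: 2.306e-6 / 0.552 = 4.178e-6 einstein.
Absorbed by unknown: 0.249 × 4.178e-6 = 1.040e-6 mol.
Φ(unknown) = 6.57e-7 / 1.040e-6 = 0.63.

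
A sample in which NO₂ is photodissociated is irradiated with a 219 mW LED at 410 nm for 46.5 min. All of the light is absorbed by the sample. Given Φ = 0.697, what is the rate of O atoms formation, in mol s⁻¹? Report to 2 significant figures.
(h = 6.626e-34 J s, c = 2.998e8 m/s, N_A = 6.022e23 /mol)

5.2e-7 mol s⁻¹

Photon energy at 410 nm: hc/λ = (6.626e-34)(2.998e8)/(410e-9) = 4.845e-19 J.
Energy delivered: (219 mW)(2790 s) = 611.0 J.
Photons incident: 611.0 / 4.845e-19 = 1.261e21, i.e. 1.261e21/6.022e23 = 0.002094 mol.
Product formed: 0.697 × 0.002094 = 0.001460 mol.
Rate: 0.001460 / 2790 s = 5.2e-7 mol s⁻¹.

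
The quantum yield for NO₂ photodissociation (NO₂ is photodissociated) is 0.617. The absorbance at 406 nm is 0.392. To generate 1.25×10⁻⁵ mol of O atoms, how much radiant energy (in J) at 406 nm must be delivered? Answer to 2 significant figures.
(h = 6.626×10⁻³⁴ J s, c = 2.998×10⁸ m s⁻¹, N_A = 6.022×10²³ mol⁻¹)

Photons that must be absorbed: 1.25×10⁻⁵ / 0.617 = 2.026×10⁻⁵ mol.
Fraction absorbed: 1 − 10^(−0.392) = 0.5945.
Incident photons needed: 2.026×10⁻⁵ / 0.5945 = 3.408×10⁻⁵ mol.
Photon energy: hc/λ = 4.893×10⁻¹⁹ J; per mole, 2.947×10⁵ J mol⁻¹.
Energy required: 3.408×10⁻⁵ × 2.947×10⁵ = 10 J.

10 J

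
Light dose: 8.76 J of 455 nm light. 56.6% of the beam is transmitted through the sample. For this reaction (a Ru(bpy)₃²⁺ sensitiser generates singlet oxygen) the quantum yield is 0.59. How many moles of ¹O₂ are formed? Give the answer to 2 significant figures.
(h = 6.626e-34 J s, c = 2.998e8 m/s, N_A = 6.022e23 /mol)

8.5e-6 mol

Photon energy at 455 nm: hc/λ = (6.626e-34)(2.998e8)/(455e-9) = 4.366e-19 J.
Photons incident: 8.76 / 4.366e-19 = 2.006e19, i.e. 2.006e19/6.022e23 = 3.331e-5 mol.
Fraction absorbed: 1 − 56.6/100 = 0.4340.
Photons absorbed: 0.4340 × 3.331e-5 = 1.446e-5 mol.
Product: Φ × n_abs = 0.59 × 1.446e-5 = 8.531e-6 mol.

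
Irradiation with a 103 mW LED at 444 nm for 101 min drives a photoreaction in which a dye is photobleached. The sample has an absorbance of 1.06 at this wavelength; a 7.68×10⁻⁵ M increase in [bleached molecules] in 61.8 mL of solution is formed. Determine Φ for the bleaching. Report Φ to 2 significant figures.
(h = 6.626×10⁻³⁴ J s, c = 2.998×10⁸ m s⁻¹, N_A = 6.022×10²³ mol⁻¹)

Φ = 0.0022

Product: (7.68×10⁻⁵ M)(0.0618 L) = 4.746×10⁻⁶ mol.
Photon energy at 444 nm: hc/λ = (6.626×10⁻³⁴)(2.998×10⁸)/(444×10⁻⁹) = 4.474×10⁻¹⁹ J.
Energy delivered: (103 mW)(6060 s) = 624.2 J.
Photons incident: 624.2 / 4.474×10⁻¹⁹ = 1.395×10²¹, i.e. 1.395×10²¹/6.022×10²³ = 0.002317 mol.
Fraction absorbed: 1 − 10^(−1.06) = 0.9129.
Photons absorbed: 0.9129 × 0.002317 = 0.002115 mol.
Φ = 4.746×10⁻⁶ mol / 0.002115 mol photons = 0.0022.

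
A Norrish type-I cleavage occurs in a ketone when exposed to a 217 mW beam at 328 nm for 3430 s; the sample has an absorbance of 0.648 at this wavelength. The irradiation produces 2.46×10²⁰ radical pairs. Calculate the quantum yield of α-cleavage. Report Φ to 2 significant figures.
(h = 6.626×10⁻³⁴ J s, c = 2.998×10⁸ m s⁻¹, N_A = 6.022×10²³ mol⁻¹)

Product: 2.46×10²⁰ / 6.022×10²³ = 4.085×10⁻⁴ mol.
Photon energy at 328 nm: hc/λ = (6.626×10⁻³⁴)(2.998×10⁸)/(328×10⁻⁹) = 6.056×10⁻¹⁹ J.
Energy delivered: (217 mW)(3430 s) = 744.3 J.
Photons incident: 744.3 / 6.056×10⁻¹⁹ = 1.229×10²¹, i.e. 1.229×10²¹/6.022×10²³ = 0.002041 mol.
Fraction absorbed: 1 − 10^(−0.648) = 0.7751.
Photons absorbed: 0.7751 × 0.002041 = 0.001582 mol.
Φ = 4.085×10⁻⁴ mol / 0.001582 mol photons = 0.26.

Φ = 0.26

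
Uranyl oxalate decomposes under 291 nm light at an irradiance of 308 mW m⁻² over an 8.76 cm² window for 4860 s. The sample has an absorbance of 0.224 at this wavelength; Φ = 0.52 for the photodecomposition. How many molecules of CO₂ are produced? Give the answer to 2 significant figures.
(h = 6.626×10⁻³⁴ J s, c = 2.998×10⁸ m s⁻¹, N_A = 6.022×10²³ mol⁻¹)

Photon energy at 291 nm: hc/λ = (6.626×10⁻³⁴)(2.998×10⁸)/(291×10⁻⁹) = 6.826×10⁻¹⁹ J.
Energy delivered: (308 mW m⁻²)(8.76×10⁻⁴ m²)(4860 s) = 1.311 J.
Photons incident: 1.311 / 6.826×10⁻¹⁹ = 1.921×10¹⁸, i.e. 1.921×10¹⁸/6.022×10²³ = 3.190×10⁻⁶ mol.
Fraction absorbed: 1 − 10^(−0.224) = 0.4030.
Photons absorbed: 0.4030 × 3.190×10⁻⁶ = 1.286×10⁻⁶ mol.
Product: Φ × n_abs = 0.52 × 1.286×10⁻⁶ = 6.687×10⁻⁷ mol.
As a count: 6.687×10⁻⁷ × 6.022×10²³ = 4.0×10¹⁷.

4.0×10¹⁷ molecules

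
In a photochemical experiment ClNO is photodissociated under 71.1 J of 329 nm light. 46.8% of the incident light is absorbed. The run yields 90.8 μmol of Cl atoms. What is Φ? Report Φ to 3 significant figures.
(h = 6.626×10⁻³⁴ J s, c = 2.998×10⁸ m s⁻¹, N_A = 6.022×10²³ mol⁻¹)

Φ = 0.992

Product: 90.8 μmol = 9.08×10⁻⁵ mol.
Photon energy at 329 nm: hc/λ = (6.626×10⁻³⁴)(2.998×10⁸)/(329×10⁻⁹) = 6.038×10⁻¹⁹ J.
Photons incident: 71.1 / 6.038×10⁻¹⁹ = 1.178×10²⁰, i.e. 1.178×10²⁰/6.022×10²³ = 1.956×10⁻⁴ mol.
Photons absorbed: 0.468 × 1.956×10⁻⁴ = 9.154×10⁻⁵ mol.
Φ = 9.08×10⁻⁵ mol / 9.154×10⁻⁵ mol photons = 0.992.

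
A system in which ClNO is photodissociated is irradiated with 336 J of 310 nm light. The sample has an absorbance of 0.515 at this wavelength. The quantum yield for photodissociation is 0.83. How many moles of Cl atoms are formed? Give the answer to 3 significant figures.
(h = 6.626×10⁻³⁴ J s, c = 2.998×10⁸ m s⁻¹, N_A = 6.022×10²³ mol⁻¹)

5.02×10⁻⁴ mol

Photon energy at 310 nm: hc/λ = (6.626×10⁻³⁴)(2.998×10⁸)/(310×10⁻⁹) = 6.408×10⁻¹⁹ J.
Photons incident: 336 / 6.408×10⁻¹⁹ = 5.243×10²⁰, i.e. 5.243×10²⁰/6.022×10²³ = 8.706×10⁻⁴ mol.
Fraction absorbed: 1 − 10^(−0.515) = 0.6945.
Photons absorbed: 0.6945 × 8.706×10⁻⁴ = 6.046×10⁻⁴ mol.
Product: Φ × n_abs = 0.83 × 6.046×10⁻⁴ = 5.018×10⁻⁴ mol.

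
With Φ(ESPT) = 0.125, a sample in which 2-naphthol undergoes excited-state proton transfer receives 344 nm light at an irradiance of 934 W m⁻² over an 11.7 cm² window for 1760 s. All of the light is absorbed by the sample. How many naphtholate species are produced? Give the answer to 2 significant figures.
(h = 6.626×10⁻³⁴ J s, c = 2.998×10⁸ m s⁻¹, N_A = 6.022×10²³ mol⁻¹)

Photon energy at 344 nm: hc/λ = (6.626×10⁻³⁴)(2.998×10⁸)/(344×10⁻⁹) = 5.775×10⁻¹⁹ J.
Energy delivered: (934 W m⁻²)(11.7×10⁻⁴ m²)(1760 s) = 1923 J.
Photons incident: 1923 / 5.775×10⁻¹⁹ = 3.330×10²¹, i.e. 3.330×10²¹/6.022×10²³ = 0.005530 mol.
Product: Φ × n_abs = 0.125 × 0.005530 = 6.913×10⁻⁴ mol.
As a count: 6.913×10⁻⁴ × 6.022×10²³ = 4.2×10²⁰.

4.2×10²⁰ species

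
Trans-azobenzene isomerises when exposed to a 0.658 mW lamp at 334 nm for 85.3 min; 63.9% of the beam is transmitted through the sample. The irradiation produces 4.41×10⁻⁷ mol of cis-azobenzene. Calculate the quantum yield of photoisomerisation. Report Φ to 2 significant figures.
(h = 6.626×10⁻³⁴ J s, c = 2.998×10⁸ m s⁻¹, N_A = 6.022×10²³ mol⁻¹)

Photon energy at 334 nm: hc/λ = (6.626×10⁻³⁴)(2.998×10⁸)/(334×10⁻⁹) = 5.948×10⁻¹⁹ J.
Energy delivered: (0.658 mW)(5118 s) = 3.368 J.
Photons incident: 3.368 / 5.948×10⁻¹⁹ = 5.662×10¹⁸, i.e. 5.662×10¹⁸/6.022×10²³ = 9.402×10⁻⁶ mol.
Fraction absorbed: 1 − 63.9/100 = 0.3610.
Photons absorbed: 0.3610 × 9.402×10⁻⁶ = 3.394×10⁻⁶ mol.
Φ = 4.41×10⁻⁷ mol / 3.394×10⁻⁶ mol photons = 0.13.

Φ = 0.13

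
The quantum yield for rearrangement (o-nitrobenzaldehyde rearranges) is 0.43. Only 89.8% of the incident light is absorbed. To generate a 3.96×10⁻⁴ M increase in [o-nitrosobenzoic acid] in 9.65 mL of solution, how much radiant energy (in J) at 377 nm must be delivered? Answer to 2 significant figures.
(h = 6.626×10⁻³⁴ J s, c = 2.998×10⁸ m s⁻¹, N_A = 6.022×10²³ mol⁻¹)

Product: (3.96×10⁻⁴ M)(0.00965 L) = 3.821×10⁻⁶ mol.
Photons that must be absorbed: 3.821×10⁻⁶ / 0.43 = 8.886×10⁻⁶ mol.
Incident photons needed: 8.886×10⁻⁶ / 0.898 = 9.895×10⁻⁶ mol.
Photon energy: hc/λ = 5.269×10⁻¹⁹ J; per mole, 3.173×10⁵ J mol⁻¹.
Energy required: 9.895×10⁻⁶ × 3.173×10⁵ = 3.1 J.

3.1 J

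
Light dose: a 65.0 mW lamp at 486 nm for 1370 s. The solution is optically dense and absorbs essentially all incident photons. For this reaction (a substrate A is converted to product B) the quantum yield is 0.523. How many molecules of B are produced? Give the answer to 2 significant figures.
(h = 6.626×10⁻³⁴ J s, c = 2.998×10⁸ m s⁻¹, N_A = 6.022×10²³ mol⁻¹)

1.1×10²⁰ molecules

Photon energy at 486 nm: hc/λ = (6.626×10⁻³⁴)(2.998×10⁸)/(486×10⁻⁹) = 4.087×10⁻¹⁹ J.
Energy delivered: (65.0 mW)(1370 s) = 89.05 J.
Photons incident: 89.05 / 4.087×10⁻¹⁹ = 2.179×10²⁰, i.e. 2.179×10²⁰/6.022×10²³ = 3.618×10⁻⁴ mol.
Product: Φ × n_abs = 0.523 × 3.618×10⁻⁴ = 1.892×10⁻⁴ mol.
As a count: 1.892×10⁻⁴ × 6.022×10²³ = 1.1×10²⁰.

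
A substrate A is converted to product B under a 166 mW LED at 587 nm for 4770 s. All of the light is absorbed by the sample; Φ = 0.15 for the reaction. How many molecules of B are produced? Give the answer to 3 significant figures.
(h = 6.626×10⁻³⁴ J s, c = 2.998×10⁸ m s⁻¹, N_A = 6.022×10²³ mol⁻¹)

3.51×10²⁰ molecules

Photon energy at 587 nm: hc/λ = (6.626×10⁻³⁴)(2.998×10⁸)/(587×10⁻⁹) = 3.384×10⁻¹⁹ J.
Energy delivered: (166 mW)(4770 s) = 791.8 J.
Photons incident: 791.8 / 3.384×10⁻¹⁹ = 2.340×10²¹, i.e. 2.340×10²¹/6.022×10²³ = 0.003886 mol.
Product: Φ × n_abs = 0.15 × 0.003886 = 5.829×10⁻⁴ mol.
As a count: 5.829×10⁻⁴ × 6.022×10²³ = 3.51×10²⁰.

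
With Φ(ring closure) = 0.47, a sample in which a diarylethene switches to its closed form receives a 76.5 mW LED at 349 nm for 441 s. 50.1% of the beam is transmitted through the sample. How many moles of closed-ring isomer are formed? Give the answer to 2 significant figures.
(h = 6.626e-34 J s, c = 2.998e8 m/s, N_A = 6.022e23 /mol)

2.3e-5 mol

Photon energy at 349 nm: hc/λ = (6.626e-34)(2.998e8)/(349e-9) = 5.692e-19 J.
Energy delivered: (76.5 mW)(441 s) = 33.74 J.
Photons incident: 33.74 / 5.692e-19 = 5.928e19, i.e. 5.928e19/6.022e23 = 9.844e-5 mol.
Fraction absorbed: 1 − 50.1/100 = 0.4990.
Photons absorbed: 0.4990 × 9.844e-5 = 4.912e-5 mol.
Product: Φ × n_abs = 0.47 × 4.912e-5 = 2.309e-5 mol.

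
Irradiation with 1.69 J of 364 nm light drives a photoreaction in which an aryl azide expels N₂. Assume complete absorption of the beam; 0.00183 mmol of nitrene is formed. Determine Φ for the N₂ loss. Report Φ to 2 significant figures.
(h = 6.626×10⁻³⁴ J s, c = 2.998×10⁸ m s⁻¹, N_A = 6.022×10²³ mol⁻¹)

Product: 0.00183 mmol = 1.83×10⁻⁶ mol.
Photon energy at 364 nm: hc/λ = (6.626×10⁻³⁴)(2.998×10⁸)/(364×10⁻⁹) = 5.457×10⁻¹⁹ J.
Photons incident: 1.69 / 5.457×10⁻¹⁹ = 3.097×10¹⁸, i.e. 3.097×10¹⁸/6.022×10²³ = 5.143×10⁻⁶ mol.
Φ = 1.83×10⁻⁶ mol / 5.143×10⁻⁶ mol photons = 0.36.

Φ = 0.36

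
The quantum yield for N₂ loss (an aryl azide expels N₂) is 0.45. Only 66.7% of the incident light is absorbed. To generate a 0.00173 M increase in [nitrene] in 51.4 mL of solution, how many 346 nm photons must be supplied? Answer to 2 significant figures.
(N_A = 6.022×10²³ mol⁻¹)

1.8×10²⁰ photons

Product: (0.00173 M)(0.0514 L) = 8.892×10⁻⁵ mol.
Photons that must be absorbed: 8.892×10⁻⁵ / 0.45 = 1.976×10⁻⁴ mol.
Incident photons needed: 1.976×10⁻⁴ / 0.667 = 2.963×10⁻⁴ mol.
Photon count: 2.963×10⁻⁴ × 6.022×10²³ = 1.8×10²⁰.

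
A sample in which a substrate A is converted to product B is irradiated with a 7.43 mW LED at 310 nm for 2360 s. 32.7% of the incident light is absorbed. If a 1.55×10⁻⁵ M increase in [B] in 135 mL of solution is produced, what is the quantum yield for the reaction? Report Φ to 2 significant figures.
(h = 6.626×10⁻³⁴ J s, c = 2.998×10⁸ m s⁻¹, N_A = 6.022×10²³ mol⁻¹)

Φ = 0.14

Product: (1.55×10⁻⁵ M)(0.135 L) = 2.093×10⁻⁶ mol.
Photon energy at 310 nm: hc/λ = (6.626×10⁻³⁴)(2.998×10⁸)/(310×10⁻⁹) = 6.408×10⁻¹⁹ J.
Energy delivered: (7.43 mW)(2360 s) = 17.53 J.
Photons incident: 17.53 / 6.408×10⁻¹⁹ = 2.736×10¹⁹, i.e. 2.736×10¹⁹/6.022×10²³ = 4.543×10⁻⁵ mol.
Photons absorbed: 0.327 × 4.543×10⁻⁵ = 1.486×10⁻⁵ mol.
Φ = 2.093×10⁻⁶ mol / 1.486×10⁻⁵ mol photons = 0.14.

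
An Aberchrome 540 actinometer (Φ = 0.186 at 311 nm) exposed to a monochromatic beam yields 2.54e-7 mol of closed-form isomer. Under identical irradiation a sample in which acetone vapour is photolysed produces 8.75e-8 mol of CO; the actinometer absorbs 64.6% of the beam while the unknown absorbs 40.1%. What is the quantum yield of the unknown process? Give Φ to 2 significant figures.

Photons absorbed by the actinometer: 2.54e-7 / 0.186 = 1.366e-6 mol.
Incident flux: 1.366e-6 / 0.646 = 2.115e-6 einstein.
Absorbed by unknown: 0.401 × 2.115e-6 = 8.481e-7 mol.
Φ(unknown) = 8.75e-8 / 8.481e-7 = 0.10.

Φ = 0.10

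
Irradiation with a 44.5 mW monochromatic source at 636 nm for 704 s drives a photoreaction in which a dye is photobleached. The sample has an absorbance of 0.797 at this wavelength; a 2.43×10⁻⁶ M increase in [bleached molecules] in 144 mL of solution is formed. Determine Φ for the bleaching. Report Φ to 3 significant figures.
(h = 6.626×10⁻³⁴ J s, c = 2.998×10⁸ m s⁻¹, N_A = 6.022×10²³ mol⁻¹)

Product: (2.43×10⁻⁶ M)(0.144 L) = 3.499×10⁻⁷ mol.
Photon energy at 636 nm: hc/λ = (6.626×10⁻³⁴)(2.998×10⁸)/(636×10⁻⁹) = 3.123×10⁻¹⁹ J.
Energy delivered: (44.5 mW)(704 s) = 31.33 J.
Photons incident: 31.33 / 3.123×10⁻¹⁹ = 1.003×10²⁰, i.e. 1.003×10²⁰/6.022×10²³ = 1.666×10⁻⁴ mol.
Fraction absorbed: 1 − 10^(−0.797) = 0.8404.
Photons absorbed: 0.8404 × 1.666×10⁻⁴ = 1.400×10⁻⁴ mol.
Φ = 3.499×10⁻⁷ mol / 1.400×10⁻⁴ mol photons = 0.00250.

Φ = 0.00250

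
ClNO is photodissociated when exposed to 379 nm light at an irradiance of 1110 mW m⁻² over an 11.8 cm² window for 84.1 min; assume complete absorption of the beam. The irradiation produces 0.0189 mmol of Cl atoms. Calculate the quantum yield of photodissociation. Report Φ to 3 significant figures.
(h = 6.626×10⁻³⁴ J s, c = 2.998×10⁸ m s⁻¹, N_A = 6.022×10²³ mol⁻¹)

Product: 0.0189 mmol = 1.89×10⁻⁵ mol.
Photon energy at 379 nm: hc/λ = (6.626×10⁻³⁴)(2.998×10⁸)/(379×10⁻⁹) = 5.241×10⁻¹⁹ J.
Energy delivered: (1110 mW m⁻²)(11.8×10⁻⁴ m²)(5046 s) = 6.609 J.
Photons incident: 6.609 / 5.241×10⁻¹⁹ = 1.261×10¹⁹, i.e. 1.261×10¹⁹/6.022×10²³ = 2.094×10⁻⁵ mol.
Φ = 1.89×10⁻⁵ mol / 2.094×10⁻⁵ mol photons = 0.903.

Φ = 0.903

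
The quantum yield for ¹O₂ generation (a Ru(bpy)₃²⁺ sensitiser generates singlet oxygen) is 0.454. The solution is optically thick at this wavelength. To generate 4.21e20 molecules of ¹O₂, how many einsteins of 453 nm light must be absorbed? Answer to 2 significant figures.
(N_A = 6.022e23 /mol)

Product: 4.21e20 / 6.022e23 = 6.991e-4 mol.
Photons that must be absorbed: 6.991e-4 / 0.454 = 0.001540 mol.

0.0015 einstein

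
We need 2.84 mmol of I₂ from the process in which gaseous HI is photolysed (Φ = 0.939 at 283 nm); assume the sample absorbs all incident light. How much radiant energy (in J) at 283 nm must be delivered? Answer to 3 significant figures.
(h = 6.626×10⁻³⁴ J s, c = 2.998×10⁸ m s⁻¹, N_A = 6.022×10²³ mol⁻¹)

Product: 2.84 mmol = 0.00284 mol.
Photons that must be absorbed: 0.00284 / 0.939 = 0.003024 mol.
Photon energy: hc/λ = 7.019×10⁻¹⁹ J; per mole, 4.227×10⁵ J mol⁻¹.
Energy required: 0.003024 × 4.227×10⁵ = 1280 J.

1280 J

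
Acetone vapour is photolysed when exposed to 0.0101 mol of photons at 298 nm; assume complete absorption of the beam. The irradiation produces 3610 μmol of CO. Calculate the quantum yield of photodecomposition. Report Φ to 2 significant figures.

Φ = 0.36

Product: 3610 μmol = 0.00361 mol.
Φ = 0.00361 mol / 0.0101 mol photons = 0.36.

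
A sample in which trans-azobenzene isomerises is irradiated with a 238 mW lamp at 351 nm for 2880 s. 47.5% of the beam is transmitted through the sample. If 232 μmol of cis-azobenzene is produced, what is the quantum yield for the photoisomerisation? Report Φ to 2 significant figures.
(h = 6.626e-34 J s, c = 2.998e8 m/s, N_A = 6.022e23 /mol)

Product: 232 μmol = 2.32e-4 mol.
Photon energy at 351 nm: hc/λ = (6.626e-34)(2.998e8)/(351e-9) = 5.659e-19 J.
Energy delivered: (238 mW)(2880 s) = 685.4 J.
Photons incident: 685.4 / 5.659e-19 = 1.211e21, i.e. 1.211e21/6.022e23 = 0.002011 mol.
Fraction absorbed: 1 − 47.5/100 = 0.5250.
Photons absorbed: 0.5250 × 0.002011 = 0.001056 mol.
Φ = 2.32e-4 mol / 0.001056 mol photons = 0.22.

Φ = 0.22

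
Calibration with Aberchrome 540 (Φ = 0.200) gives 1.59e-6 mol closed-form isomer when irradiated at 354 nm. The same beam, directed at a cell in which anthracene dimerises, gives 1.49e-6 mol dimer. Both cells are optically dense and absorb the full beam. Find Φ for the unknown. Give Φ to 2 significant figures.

Photons absorbed by the actinometer: 1.59e-6 / 0.200 = 7.950e-6 mol.
Φ(unknown) = 1.49e-6 / 7.950e-6 = 0.19.

Φ = 0.19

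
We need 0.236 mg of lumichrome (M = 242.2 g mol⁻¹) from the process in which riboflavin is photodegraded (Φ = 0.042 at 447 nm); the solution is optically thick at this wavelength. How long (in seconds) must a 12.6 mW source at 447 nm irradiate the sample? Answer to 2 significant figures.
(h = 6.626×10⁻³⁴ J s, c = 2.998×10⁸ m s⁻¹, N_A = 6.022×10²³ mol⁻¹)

Product: 0.236 mg / 242.2 g mol⁻¹ = 9.744×10⁻⁷ mol.
Photons that must be absorbed: 9.744×10⁻⁷ / 0.042 = 2.320×10⁻⁵ mol.
Photon energy: hc/λ = 4.444×10⁻¹⁹ J; per mole, 2.676×10⁵ J mol⁻¹.
Energy required: 2.320×10⁻⁵ × 2.676×10⁵ = 6.208 J.
Time: 6.208 J / 0.0126 W = 490 s.

t ≈ 490 s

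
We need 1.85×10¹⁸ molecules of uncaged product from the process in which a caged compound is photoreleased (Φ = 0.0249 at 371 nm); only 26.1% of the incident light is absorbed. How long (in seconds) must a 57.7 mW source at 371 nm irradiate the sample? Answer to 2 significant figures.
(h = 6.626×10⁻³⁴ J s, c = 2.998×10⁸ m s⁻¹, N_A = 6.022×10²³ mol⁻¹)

t ≈ 2600 s

Product: 1.85×10¹⁸ / 6.022×10²³ = 3.072×10⁻⁶ mol.
Photons that must be absorbed: 3.072×10⁻⁶ / 0.0249 = 1.234×10⁻⁴ mol.
Incident photons needed: 1.234×10⁻⁴ / 0.261 = 4.728×10⁻⁴ mol.
Photon energy: hc/λ = 5.354×10⁻¹⁹ J; per mole, 3.224×10⁵ J mol⁻¹.
Energy required: 4.728×10⁻⁴ × 3.224×10⁵ = 152.4 J.
Time: 152.4 J / 0.0577 W = 2600 s.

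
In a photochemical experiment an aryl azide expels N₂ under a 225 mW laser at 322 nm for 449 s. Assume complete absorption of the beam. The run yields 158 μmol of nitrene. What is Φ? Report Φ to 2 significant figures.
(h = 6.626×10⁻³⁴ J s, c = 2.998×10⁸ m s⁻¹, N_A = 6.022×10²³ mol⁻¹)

Φ = 0.58

Product: 158 μmol = 1.58×10⁻⁴ mol.
Photon energy at 322 nm: hc/λ = (6.626×10⁻³⁴)(2.998×10⁸)/(322×10⁻⁹) = 6.169×10⁻¹⁹ J.
Energy delivered: (225 mW)(449 s) = 101.0 J.
Photons incident: 101.0 / 6.169×10⁻¹⁹ = 1.637×10²⁰, i.e. 1.637×10²⁰/6.022×10²³ = 2.718×10⁻⁴ mol.
Φ = 1.58×10⁻⁴ mol / 2.718×10⁻⁴ mol photons = 0.58.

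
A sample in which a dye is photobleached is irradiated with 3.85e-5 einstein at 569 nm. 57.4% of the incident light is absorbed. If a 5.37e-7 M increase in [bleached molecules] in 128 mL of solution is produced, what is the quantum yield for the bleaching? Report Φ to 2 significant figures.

Product: (5.37e-7 M)(0.128 L) = 6.874e-8 mol.
Photons absorbed: 0.574 × 3.85e-5 = 2.210e-5 mol.
Φ = 6.874e-8 mol / 2.210e-5 mol photons = 0.0031.

Φ = 0.0031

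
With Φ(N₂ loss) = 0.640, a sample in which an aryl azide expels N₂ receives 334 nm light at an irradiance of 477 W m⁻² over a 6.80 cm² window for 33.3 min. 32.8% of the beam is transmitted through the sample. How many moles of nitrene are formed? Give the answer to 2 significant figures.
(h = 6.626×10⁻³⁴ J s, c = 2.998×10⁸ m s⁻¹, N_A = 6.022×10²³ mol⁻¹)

7.8×10⁻⁴ mol

Photon energy at 334 nm: hc/λ = (6.626×10⁻³⁴)(2.998×10⁸)/(334×10⁻⁹) = 5.948×10⁻¹⁹ J.
Energy delivered: (477 W m⁻²)(6.80×10⁻⁴ m²)(1998 s) = 648.1 J.
Photons incident: 648.1 / 5.948×10⁻¹⁹ = 1.090×10²¹, i.e. 1.090×10²¹/6.022×10²³ = 0.001810 mol.
Fraction absorbed: 1 − 32.8/100 = 0.6720.
Photons absorbed: 0.6720 × 0.001810 = 0.001216 mol.
Product: Φ × n_abs = 0.640 × 0.001216 = 7.782×10⁻⁴ mol.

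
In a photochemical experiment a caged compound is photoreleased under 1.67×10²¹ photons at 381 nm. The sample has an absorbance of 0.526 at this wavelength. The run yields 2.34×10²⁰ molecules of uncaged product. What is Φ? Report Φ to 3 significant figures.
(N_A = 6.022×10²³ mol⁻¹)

Φ = 0.200

Product: 2.34×10²⁰ / 6.022×10²³ = 3.886×10⁻⁴ mol.
Moles of photons: 1.67×10²¹ / 6.022×10²³ = 0.002773 mol.
Fraction absorbed: 1 − 10^(−0.526) = 0.7021.
Photons absorbed: 0.7021 × 0.002773 = 0.001947 mol.
Φ = 3.886×10⁻⁴ mol / 0.001947 mol photons = 0.200.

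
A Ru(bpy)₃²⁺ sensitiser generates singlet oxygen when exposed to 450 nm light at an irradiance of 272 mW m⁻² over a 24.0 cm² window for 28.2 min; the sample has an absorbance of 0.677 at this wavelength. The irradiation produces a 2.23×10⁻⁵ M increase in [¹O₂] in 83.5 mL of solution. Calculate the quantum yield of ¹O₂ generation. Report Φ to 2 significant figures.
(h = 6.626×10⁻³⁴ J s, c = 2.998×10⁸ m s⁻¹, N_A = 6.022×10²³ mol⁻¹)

Product: (2.23×10⁻⁵ M)(0.0835 L) = 1.862×10⁻⁶ mol.
Photon energy at 450 nm: hc/λ = (6.626×10⁻³⁴)(2.998×10⁸)/(450×10⁻⁹) = 4.414×10⁻¹⁹ J.
Energy delivered: (272 mW m⁻²)(24.0×10⁻⁴ m²)(1692 s) = 1.105 J.
Photons incident: 1.105 / 4.414×10⁻¹⁹ = 2.503×10¹⁸, i.e. 2.503×10¹⁸/6.022×10²³ = 4.156×10⁻⁶ mol.
Fraction absorbed: 1 − 10^(−0.677) = 0.7896.
Photons absorbed: 0.7896 × 4.156×10⁻⁶ = 3.282×10⁻⁶ mol.
Φ = 1.862×10⁻⁶ mol / 3.282×10⁻⁶ mol photons = 0.57.

Φ = 0.57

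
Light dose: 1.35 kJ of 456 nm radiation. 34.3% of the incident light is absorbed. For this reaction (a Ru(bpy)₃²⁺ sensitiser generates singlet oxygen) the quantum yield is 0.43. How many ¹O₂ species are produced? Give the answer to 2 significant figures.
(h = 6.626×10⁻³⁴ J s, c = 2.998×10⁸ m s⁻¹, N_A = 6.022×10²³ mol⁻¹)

Photon energy at 456 nm: hc/λ = (6.626×10⁻³⁴)(2.998×10⁸)/(456×10⁻⁹) = 4.356×10⁻¹⁹ J.
Incident energy: 1.35 kJ = 1350 J.
Photons incident: 1350 / 4.356×10⁻¹⁹ = 3.099×10²¹, i.e. 3.099×10²¹/6.022×10²³ = 0.005146 mol.
Photons absorbed: 0.343 × 0.005146 = 0.001765 mol.
Product: Φ × n_abs = 0.43 × 0.001765 = 7.590×10⁻⁴ mol.
As a count: 7.590×10⁻⁴ × 6.022×10²³ = 4.6×10²⁰.

4.6×10²⁰ species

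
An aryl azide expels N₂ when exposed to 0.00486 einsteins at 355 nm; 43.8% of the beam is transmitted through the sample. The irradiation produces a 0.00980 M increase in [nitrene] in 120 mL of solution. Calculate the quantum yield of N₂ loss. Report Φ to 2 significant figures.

Φ = 0.43

Product: (0.00980 M)(0.12 L) = 0.001176 mol.
Fraction absorbed: 1 − 43.8/100 = 0.5620.
Photons absorbed: 0.5620 × 0.00486 = 0.002731 mol.
Φ = 0.001176 mol / 0.002731 mol photons = 0.43.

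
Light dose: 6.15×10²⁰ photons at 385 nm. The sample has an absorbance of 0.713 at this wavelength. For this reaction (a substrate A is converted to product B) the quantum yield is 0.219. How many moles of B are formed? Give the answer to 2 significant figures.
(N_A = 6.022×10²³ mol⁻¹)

1.8×10⁻⁴ mol

Moles of photons: 6.15×10²⁰ / 6.022×10²³ = 0.001021 mol.
Fraction absorbed: 1 − 10^(−0.713) = 0.8064.
Photons absorbed: 0.8064 × 0.001021 = 8.233×10⁻⁴ mol.
Product: Φ × n_abs = 0.219 × 8.233×10⁻⁴ = 1.803×10⁻⁴ mol.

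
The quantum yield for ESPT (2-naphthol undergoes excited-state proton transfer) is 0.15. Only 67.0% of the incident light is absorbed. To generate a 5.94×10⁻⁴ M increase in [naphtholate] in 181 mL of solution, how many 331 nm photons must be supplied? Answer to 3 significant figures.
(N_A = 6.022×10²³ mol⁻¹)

Product: (5.94×10⁻⁴ M)(0.181 L) = 1.075×10⁻⁴ mol.
Photons that must be absorbed: 1.075×10⁻⁴ / 0.15 = 7.167×10⁻⁴ mol.
Incident photons needed: 7.167×10⁻⁴ / 0.670 = 0.001070 mol.
Photon count: 0.001070 × 6.022×10²³ = 6.44×10²⁰.

6.44×10²⁰ photons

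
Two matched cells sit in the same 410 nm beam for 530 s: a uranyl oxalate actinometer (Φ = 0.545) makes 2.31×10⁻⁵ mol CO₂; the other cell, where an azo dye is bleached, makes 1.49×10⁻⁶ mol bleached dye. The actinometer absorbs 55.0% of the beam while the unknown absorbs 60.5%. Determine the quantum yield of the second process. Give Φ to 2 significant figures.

Φ = 0.032

Photons absorbed by the actinometer: 2.31×10⁻⁵ / 0.545 = 4.239×10⁻⁵ mol.
Incident flux: 4.239×10⁻⁵ / 0.550 = 7.707×10⁻⁵ einstein.
Absorbed by unknown: 0.605 × 7.707×10⁻⁵ = 4.663×10⁻⁵ mol.
Φ(unknown) = 1.49×10⁻⁶ / 4.663×10⁻⁵ = 0.032.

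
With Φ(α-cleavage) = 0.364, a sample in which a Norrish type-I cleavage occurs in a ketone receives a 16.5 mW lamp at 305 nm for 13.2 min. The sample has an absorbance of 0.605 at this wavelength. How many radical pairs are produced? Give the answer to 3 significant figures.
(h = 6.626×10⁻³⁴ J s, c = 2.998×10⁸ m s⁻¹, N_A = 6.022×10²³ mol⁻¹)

5.49×10¹⁸ radical pairs

Photon energy at 305 nm: hc/λ = (6.626×10⁻³⁴)(2.998×10⁸)/(305×10⁻⁹) = 6.513×10⁻¹⁹ J.
Energy delivered: (16.5 mW)(792 s) = 13.07 J.
Photons incident: 13.07 / 6.513×10⁻¹⁹ = 2.007×10¹⁹, i.e. 2.007×10¹⁹/6.022×10²³ = 3.333×10⁻⁵ mol.
Fraction absorbed: 1 − 10^(−0.605) = 0.7517.
Photons absorbed: 0.7517 × 3.333×10⁻⁵ = 2.505×10⁻⁵ mol.
Product: Φ × n_abs = 0.364 × 2.505×10⁻⁵ = 9.118×10⁻⁶ mol.
As a count: 9.118×10⁻⁶ × 6.022×10²³ = 5.49×10¹⁸.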